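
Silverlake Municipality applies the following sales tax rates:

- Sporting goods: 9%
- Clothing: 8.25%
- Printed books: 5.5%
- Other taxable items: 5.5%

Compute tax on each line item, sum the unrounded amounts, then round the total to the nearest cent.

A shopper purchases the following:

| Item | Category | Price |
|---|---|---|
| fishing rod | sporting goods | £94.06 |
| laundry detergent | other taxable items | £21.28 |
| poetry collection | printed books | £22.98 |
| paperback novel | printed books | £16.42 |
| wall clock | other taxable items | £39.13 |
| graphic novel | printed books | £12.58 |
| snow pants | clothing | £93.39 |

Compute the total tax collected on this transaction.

Fishing rod £94.06: sporting goods → 9% → £8.4654
Laundry detergent £21.28: other taxable items → 5.5% → £1.1704
Poetry collection £22.98: printed books → 5.5% → £1.2639
Paperback novel £16.42: printed books → 5.5% → £0.9031
Wall clock £39.13: other taxable items → 5.5% → £2.15215
Graphic novel £12.58: printed books → 5.5% → £0.6919
Snow pants £93.39: clothing → 8.25% → £7.704675
Unrounded tax sum = £22.351525 → £22.35

£22.35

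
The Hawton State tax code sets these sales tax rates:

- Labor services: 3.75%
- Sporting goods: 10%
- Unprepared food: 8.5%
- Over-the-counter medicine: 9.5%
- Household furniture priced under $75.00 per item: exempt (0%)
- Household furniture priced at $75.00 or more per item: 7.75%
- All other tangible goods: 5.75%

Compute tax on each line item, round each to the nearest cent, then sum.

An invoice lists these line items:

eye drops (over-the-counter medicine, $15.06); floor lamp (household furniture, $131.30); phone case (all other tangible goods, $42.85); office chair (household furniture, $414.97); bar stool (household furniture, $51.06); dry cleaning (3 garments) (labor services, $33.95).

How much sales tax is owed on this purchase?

Eye drops $15.06: over-the-counter medicine → 9.5% → $1.43
Floor lamp $131.30: household furniture, $75.00 or more → 7.75% → $10.18
Phone case $42.85: all other tangible goods → 5.75% → $2.46
Office chair $414.97: household furniture, $75.00 or more → 7.75% → $32.16
Bar stool $51.06: household furniture, under $75.00 → 0% → $0.00
Dry cleaning (3 garments) $33.95: labor services → 3.75% → $1.27
Total tax = $1.43 + $10.18 + $2.46 + $32.16 + $1.27 = $47.50

$47.50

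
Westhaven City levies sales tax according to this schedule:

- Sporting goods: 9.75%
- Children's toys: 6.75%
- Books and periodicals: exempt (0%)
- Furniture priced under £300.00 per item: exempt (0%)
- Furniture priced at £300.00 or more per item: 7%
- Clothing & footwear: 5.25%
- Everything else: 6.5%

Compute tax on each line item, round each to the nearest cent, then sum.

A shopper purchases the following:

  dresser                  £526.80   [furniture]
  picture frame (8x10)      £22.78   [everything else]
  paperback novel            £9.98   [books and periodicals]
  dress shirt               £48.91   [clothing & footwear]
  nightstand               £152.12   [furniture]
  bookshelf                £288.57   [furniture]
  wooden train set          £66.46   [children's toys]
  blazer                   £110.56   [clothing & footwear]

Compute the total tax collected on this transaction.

£51.22

Dresser £526.80: furniture, £300.00 or more → 7% → £36.88
Picture frame (8x10) £22.78: everything else → 6.5% → £1.48
Paperback novel £9.98: books and periodicals → 0% → £0.00
Dress shirt £48.91: clothing & footwear → 5.25% → £2.57
Nightstand £152.12: furniture, under £300.00 → 0% → £0.00
Bookshelf £288.57: furniture, under £300.00 → 0% → £0.00
Wooden train set £66.46: children's toys → 6.75% → £4.49
Blazer £110.56: clothing & footwear → 5.25% → £5.80
Total tax = £36.88 + £1.48 + £2.57 + £4.49 + £5.80 = £51.22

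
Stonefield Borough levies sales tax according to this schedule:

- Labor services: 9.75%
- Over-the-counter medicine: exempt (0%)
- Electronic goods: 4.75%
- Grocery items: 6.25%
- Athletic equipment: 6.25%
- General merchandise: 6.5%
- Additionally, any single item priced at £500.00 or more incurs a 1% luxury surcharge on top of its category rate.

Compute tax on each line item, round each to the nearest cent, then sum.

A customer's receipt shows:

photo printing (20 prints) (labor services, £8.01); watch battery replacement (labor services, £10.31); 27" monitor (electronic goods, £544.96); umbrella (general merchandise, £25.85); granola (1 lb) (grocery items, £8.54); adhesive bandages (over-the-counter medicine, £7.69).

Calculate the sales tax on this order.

£35.34

Photo printing (20 prints) £8.01: labor services → 9.75% → £0.78
Watch battery replacement £10.31: labor services → 9.75% → £1.01
27" monitor £544.96: electronic goods → 4.75% + 1% surcharge = 5.75% → £31.34
Umbrella £25.85: general merchandise → 6.5% → £1.68
Granola (1 lb) £8.54: grocery items → 6.25% → £0.53
Adhesive bandages £7.69: over-the-counter medicine → 0% → £0.00
Total tax = £0.78 + £1.01 + £31.34 + £1.68 + £0.53 = £35.34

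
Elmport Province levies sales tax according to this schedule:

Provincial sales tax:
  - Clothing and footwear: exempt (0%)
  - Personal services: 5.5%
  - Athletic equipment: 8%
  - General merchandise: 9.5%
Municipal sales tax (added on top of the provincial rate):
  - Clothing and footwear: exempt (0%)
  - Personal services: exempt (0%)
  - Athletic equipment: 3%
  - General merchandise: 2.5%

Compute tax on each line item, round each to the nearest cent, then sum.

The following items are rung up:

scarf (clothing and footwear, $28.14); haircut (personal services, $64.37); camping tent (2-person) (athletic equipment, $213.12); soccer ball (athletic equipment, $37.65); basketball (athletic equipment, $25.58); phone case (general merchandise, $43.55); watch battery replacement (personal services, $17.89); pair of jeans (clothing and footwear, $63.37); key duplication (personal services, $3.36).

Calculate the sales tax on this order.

$40.32

Scarf $28.14: clothing and footwear → 0% + 0% municipal = 0% → $0.00
Haircut $64.37: personal services → 5.5% + 0% municipal = 5.5% → $3.54
Camping tent (2-person) $213.12: athletic equipment → 8% + 3% municipal = 11% → $23.44
Soccer ball $37.65: athletic equipment → 8% + 3% municipal = 11% → $4.14
Basketball $25.58: athletic equipment → 8% + 3% municipal = 11% → $2.81
Phone case $43.55: general merchandise → 9.5% + 2.5% municipal = 12% → $5.23
Watch battery replacement $17.89: personal services → 5.5% + 0% municipal = 5.5% → $0.98
Pair of jeans $63.37: clothing and footwear → 0% + 0% municipal = 0% → $0.00
Key duplication $3.36: personal services → 5.5% + 0% municipal = 5.5% → $0.18
Total tax = $3.54 + $23.44 + $4.14 + $2.81 + $5.23 + $0.98 + $0.18 = $40.32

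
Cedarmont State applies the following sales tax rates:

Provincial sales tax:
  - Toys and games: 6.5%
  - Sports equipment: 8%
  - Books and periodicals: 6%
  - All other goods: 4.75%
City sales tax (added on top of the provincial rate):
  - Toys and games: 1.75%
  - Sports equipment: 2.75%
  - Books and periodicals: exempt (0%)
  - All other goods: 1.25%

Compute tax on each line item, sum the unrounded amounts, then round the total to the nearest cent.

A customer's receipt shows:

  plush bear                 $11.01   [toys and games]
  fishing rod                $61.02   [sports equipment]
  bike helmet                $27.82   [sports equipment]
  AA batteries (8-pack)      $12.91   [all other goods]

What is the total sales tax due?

Plush bear $11.01: toys and games → 6.5% + 1.75% city = 8.25% → $0.908325
Fishing rod $61.02: sports equipment → 8% + 2.75% city = 10.75% → $6.55965
Bike helmet $27.82: sports equipment → 8% + 2.75% city = 10.75% → $2.99065
AA batteries (8-pack) $12.91: all other goods → 4.75% + 1.25% city = 6% → $0.7746
Unrounded tax sum = $11.233225 → $11.23

$11.23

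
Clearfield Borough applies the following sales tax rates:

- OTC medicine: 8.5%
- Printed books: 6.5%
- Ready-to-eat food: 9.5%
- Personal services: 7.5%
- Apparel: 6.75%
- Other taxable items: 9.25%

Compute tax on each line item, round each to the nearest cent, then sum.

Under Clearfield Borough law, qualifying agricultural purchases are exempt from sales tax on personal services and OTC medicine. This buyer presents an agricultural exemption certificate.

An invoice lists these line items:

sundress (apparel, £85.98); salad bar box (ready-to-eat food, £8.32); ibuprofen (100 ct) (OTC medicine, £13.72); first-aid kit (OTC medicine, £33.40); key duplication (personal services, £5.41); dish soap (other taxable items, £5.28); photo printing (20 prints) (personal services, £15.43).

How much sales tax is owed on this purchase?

£7.08

Sundress £85.98: apparel → 6.75% → £5.80
Salad bar box £8.32: ready-to-eat food → 9.5% → £0.79
Ibuprofen (100 ct) £13.72: OTC medicine, buyer-exempt → 0% → £0.00
First-aid kit £33.40: OTC medicine, buyer-exempt → 0% → £0.00
Key duplication £5.41: personal services, buyer-exempt → 0% → £0.00
Dish soap £5.28: other taxable items → 9.25% → £0.49
Photo printing (20 prints) £15.43: personal services, buyer-exempt → 0% → £0.00
Total tax = £5.80 + £0.79 + £0.49 = £7.08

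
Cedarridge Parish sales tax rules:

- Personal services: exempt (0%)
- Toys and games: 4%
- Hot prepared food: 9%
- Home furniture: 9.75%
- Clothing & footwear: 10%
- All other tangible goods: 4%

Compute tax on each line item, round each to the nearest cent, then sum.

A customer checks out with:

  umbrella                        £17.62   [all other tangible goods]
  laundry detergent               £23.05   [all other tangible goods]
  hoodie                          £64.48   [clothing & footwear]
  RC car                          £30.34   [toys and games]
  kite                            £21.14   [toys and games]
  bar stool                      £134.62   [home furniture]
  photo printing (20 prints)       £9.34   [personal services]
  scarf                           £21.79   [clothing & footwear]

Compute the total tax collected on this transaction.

Umbrella £17.62: all other tangible goods → 4% → £0.70
Laundry detergent £23.05: all other tangible goods → 4% → £0.92
Hoodie £64.48: clothing & footwear → 10% → £6.45
RC car £30.34: toys and games → 4% → £1.21
Kite £21.14: toys and games → 4% → £0.85
Bar stool £134.62: home furniture → 9.75% → £13.13
Photo printing (20 prints) £9.34: personal services → 0% → £0.00
Scarf £21.79: clothing & footwear → 10% → £2.18
Total tax = £0.70 + £0.92 + £6.45 + £1.21 + £0.85 + £13.13 + £2.18 = £25.44

£25.44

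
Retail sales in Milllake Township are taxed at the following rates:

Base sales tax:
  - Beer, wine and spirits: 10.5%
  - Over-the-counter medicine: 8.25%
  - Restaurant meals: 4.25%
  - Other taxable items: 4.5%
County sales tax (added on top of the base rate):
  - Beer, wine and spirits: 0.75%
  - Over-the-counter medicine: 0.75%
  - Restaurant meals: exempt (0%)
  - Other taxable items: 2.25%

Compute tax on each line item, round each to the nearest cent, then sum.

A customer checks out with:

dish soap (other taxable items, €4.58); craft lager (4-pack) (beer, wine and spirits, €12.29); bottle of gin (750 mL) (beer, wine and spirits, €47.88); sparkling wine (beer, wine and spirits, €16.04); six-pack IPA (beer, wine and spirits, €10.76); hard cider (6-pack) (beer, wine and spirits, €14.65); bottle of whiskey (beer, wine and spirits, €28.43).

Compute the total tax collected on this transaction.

€14.94

Dish soap €4.58: other taxable items → 4.5% + 2.25% county = 6.75% → €0.31
Craft lager (4-pack) €12.29: beer, wine and spirits → 10.5% + 0.75% county = 11.25% → €1.38
Bottle of gin (750 mL) €47.88: beer, wine and spirits → 10.5% + 0.75% county = 11.25% → €5.39
Sparkling wine €16.04: beer, wine and spirits → 10.5% + 0.75% county = 11.25% → €1.80
Six-pack IPA €10.76: beer, wine and spirits → 10.5% + 0.75% county = 11.25% → €1.21
Hard cider (6-pack) €14.65: beer, wine and spirits → 10.5% + 0.75% county = 11.25% → €1.65
Bottle of whiskey €28.43: beer, wine and spirits → 10.5% + 0.75% county = 11.25% → €3.20
Total tax = €0.31 + €1.38 + €5.39 + €1.80 + €1.21 + €1.65 + €3.20 = €14.94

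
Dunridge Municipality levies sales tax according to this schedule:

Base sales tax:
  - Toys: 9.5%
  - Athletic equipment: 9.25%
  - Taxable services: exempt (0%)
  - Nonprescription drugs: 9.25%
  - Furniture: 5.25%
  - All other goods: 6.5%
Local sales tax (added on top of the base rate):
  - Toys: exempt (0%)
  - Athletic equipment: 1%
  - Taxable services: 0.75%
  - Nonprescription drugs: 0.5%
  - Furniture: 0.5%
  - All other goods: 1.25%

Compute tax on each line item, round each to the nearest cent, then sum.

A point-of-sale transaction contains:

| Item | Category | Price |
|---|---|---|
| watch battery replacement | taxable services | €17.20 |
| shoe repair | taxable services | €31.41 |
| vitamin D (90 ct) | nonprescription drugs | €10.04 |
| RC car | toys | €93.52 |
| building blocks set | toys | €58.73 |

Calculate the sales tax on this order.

€15.81

Watch battery replacement €17.20: taxable services → 0% + 0.75% local = 0.75% → €0.13
Shoe repair €31.41: taxable services → 0% + 0.75% local = 0.75% → €0.24
Vitamin D (90 ct) €10.04: nonprescription drugs → 9.25% + 0.5% local = 9.75% → €0.98
RC car €93.52: toys → 9.5% + 0% local = 9.5% → €8.88
Building blocks set €58.73: toys → 9.5% + 0% local = 9.5% → €5.58
Total tax = €0.13 + €0.24 + €0.98 + €8.88 + €5.58 = €15.81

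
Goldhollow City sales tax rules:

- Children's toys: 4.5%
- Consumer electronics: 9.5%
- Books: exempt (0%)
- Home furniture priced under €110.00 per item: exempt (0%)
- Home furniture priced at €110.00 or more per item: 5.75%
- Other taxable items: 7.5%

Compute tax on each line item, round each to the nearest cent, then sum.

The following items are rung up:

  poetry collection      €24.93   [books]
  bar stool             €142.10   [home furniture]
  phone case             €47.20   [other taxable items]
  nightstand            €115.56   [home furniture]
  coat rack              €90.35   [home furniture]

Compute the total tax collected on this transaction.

Poetry collection €24.93: books → 0% → €0.00
Bar stool €142.10: home furniture, €110.00 or more → 5.75% → €8.17
Phone case €47.20: other taxable items → 7.5% → €3.54
Nightstand €115.56: home furniture, €110.00 or more → 5.75% → €6.64
Coat rack €90.35: home furniture, under €110.00 → 0% → €0.00
Total tax = €8.17 + €3.54 + €6.64 = €18.35

€18.35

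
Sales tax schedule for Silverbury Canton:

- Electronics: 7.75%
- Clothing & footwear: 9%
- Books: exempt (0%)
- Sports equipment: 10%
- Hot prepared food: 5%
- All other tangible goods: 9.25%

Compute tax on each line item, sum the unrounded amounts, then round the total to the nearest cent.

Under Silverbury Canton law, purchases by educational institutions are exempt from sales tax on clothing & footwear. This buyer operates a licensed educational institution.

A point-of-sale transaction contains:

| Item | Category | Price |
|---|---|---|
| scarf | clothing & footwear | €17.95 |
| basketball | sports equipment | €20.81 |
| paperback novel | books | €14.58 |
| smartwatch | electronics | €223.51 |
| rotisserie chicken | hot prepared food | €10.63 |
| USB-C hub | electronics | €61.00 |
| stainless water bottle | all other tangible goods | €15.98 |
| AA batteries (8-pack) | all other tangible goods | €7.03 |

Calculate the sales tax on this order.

Scarf €17.95: clothing & footwear, buyer-exempt → 0% → €0.00
Basketball €20.81: sports equipment → 10% → €2.081
Paperback novel €14.58: books → 0% → €0.00
Smartwatch €223.51: electronics → 7.75% → €17.322025
Rotisserie chicken €10.63: hot prepared food → 5% → €0.5315
USB-C hub €61.00: electronics → 7.75% → €4.7275
Stainless water bottle €15.98: all other tangible goods → 9.25% → €1.47815
AA batteries (8-pack) €7.03: all other tangible goods → 9.25% → €0.650275
Unrounded tax sum = €26.79045 → €26.79

€26.79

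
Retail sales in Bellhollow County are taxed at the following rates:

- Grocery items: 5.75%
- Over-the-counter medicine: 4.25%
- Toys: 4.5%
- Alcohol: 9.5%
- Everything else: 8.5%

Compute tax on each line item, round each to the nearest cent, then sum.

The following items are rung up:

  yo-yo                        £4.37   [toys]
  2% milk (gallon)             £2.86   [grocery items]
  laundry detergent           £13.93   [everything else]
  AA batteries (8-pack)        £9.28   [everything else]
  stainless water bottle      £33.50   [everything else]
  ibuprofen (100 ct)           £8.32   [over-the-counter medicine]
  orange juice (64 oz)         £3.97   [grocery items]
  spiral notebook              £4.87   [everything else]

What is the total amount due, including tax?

£87.27

Yo-yo £4.37: toys → 4.5% → £0.20
2% milk (gallon) £2.86: grocery items → 5.75% → £0.16
Laundry detergent £13.93: everything else → 8.5% → £1.18
AA batteries (8-pack) £9.28: everything else → 8.5% → £0.79
Stainless water bottle £33.50: everything else → 8.5% → £2.85
Ibuprofen (100 ct) £8.32: over-the-counter medicine → 4.25% → £0.35
Orange juice (64 oz) £3.97: grocery items → 5.75% → £0.23
Spiral notebook £4.87: everything else → 8.5% → £0.41
Subtotal = £81.10; tax = £6.17; total due = £87.27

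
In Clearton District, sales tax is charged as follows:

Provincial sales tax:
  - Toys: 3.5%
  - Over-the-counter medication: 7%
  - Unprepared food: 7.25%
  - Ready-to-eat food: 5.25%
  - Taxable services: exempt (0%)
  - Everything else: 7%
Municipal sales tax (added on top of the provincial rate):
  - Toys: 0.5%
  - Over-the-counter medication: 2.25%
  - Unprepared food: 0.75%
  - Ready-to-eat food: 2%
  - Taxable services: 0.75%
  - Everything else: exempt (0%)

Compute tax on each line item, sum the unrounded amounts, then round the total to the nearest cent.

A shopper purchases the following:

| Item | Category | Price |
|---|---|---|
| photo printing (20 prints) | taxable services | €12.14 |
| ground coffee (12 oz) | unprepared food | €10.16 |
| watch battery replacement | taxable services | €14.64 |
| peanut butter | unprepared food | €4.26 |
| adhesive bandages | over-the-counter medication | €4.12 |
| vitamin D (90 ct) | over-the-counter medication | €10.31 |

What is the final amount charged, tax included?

Photo printing (20 prints) €12.14: taxable services → 0% + 0.75% municipal = 0.75% → €0.09105
Ground coffee (12 oz) €10.16: unprepared food → 7.25% + 0.75% municipal = 8% → €0.8128
Watch battery replacement €14.64: taxable services → 0% + 0.75% municipal = 0.75% → €0.1098
Peanut butter €4.26: unprepared food → 7.25% + 0.75% municipal = 8% → €0.3408
Adhesive bandages €4.12: over-the-counter medication → 7% + 2.25% municipal = 9.25% → €0.3811
Vitamin D (90 ct) €10.31: over-the-counter medication → 7% + 2.25% municipal = 9.25% → €0.953675
Subtotal = €55.63; unrounded tax = €2.689225 → €2.69; total due = €58.32

€58.32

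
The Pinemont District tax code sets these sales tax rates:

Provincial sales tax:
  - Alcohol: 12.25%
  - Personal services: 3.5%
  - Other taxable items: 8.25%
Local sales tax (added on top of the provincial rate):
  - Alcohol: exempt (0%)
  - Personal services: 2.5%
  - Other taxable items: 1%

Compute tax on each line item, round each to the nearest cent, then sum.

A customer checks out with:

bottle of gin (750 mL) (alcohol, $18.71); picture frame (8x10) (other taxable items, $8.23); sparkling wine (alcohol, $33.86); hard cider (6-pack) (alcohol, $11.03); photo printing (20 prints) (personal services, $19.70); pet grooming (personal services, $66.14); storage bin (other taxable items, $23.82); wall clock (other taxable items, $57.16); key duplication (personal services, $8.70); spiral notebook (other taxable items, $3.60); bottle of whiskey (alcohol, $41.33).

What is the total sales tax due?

Bottle of gin (750 mL) $18.71: alcohol → 12.25% + 0% local = 12.25% → $2.29
Picture frame (8x10) $8.23: other taxable items → 8.25% + 1% local = 9.25% → $0.76
Sparkling wine $33.86: alcohol → 12.25% + 0% local = 12.25% → $4.15
Hard cider (6-pack) $11.03: alcohol → 12.25% + 0% local = 12.25% → $1.35
Photo printing (20 prints) $19.70: personal services → 3.5% + 2.5% local = 6% → $1.18
Pet grooming $66.14: personal services → 3.5% + 2.5% local = 6% → $3.97
Storage bin $23.82: other taxable items → 8.25% + 1% local = 9.25% → $2.20
Wall clock $57.16: other taxable items → 8.25% + 1% local = 9.25% → $5.29
Key duplication $8.70: personal services → 3.5% + 2.5% local = 6% → $0.52
Spiral notebook $3.60: other taxable items → 8.25% + 1% local = 9.25% → $0.33
Bottle of whiskey $41.33: alcohol → 12.25% + 0% local = 12.25% → $5.06
Total tax = $2.29 + $0.76 + $4.15 + $1.35 + $1.18 + $3.97 + $2.20 + $5.29 + $0.52 + $0.33 + $5.06 = $27.10

$27.10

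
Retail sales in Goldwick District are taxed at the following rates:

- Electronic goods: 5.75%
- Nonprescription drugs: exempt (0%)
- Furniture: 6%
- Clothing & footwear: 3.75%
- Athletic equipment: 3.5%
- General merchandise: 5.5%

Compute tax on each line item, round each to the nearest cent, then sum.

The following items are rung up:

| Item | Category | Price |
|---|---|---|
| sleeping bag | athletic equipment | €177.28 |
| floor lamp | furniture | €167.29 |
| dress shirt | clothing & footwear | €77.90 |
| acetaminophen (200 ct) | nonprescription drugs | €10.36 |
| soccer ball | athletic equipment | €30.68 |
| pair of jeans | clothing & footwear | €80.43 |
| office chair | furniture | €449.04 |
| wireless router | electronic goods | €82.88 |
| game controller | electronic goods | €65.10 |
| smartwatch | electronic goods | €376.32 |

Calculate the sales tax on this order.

€80.34

Sleeping bag €177.28: athletic equipment → 3.5% → €6.20
Floor lamp €167.29: furniture → 6% → €10.04
Dress shirt €77.90: clothing & footwear → 3.75% → €2.92
Acetaminophen (200 ct) €10.36: nonprescription drugs → 0% → €0.00
Soccer ball €30.68: athletic equipment → 3.5% → €1.07
Pair of jeans €80.43: clothing & footwear → 3.75% → €3.02
Office chair €449.04: furniture → 6% → €26.94
Wireless router €82.88: electronic goods → 5.75% → €4.77
Game controller €65.10: electronic goods → 5.75% → €3.74
Smartwatch €376.32: electronic goods → 5.75% → €21.64
Total tax = €6.20 + €10.04 + €2.92 + €1.07 + €3.02 + €26.94 + €4.77 + €3.74 + €21.64 = €80.34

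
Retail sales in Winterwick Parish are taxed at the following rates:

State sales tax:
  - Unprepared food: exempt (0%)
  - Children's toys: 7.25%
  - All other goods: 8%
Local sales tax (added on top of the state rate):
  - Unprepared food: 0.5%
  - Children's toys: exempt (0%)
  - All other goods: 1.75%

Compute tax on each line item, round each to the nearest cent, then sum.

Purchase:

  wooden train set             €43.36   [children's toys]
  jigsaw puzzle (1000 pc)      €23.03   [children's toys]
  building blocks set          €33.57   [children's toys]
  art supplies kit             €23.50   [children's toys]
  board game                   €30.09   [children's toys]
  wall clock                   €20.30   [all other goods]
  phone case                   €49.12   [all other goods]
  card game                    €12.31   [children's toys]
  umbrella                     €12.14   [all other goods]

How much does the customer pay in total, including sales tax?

€267.38

Wooden train set €43.36: children's toys → 7.25% + 0% local = 7.25% → €3.14
Jigsaw puzzle (1000 pc) €23.03: children's toys → 7.25% + 0% local = 7.25% → €1.67
Building blocks set €33.57: children's toys → 7.25% + 0% local = 7.25% → €2.43
Art supplies kit €23.50: children's toys → 7.25% + 0% local = 7.25% → €1.70
Board game €30.09: children's toys → 7.25% + 0% local = 7.25% → €2.18
Wall clock €20.30: all other goods → 8% + 1.75% local = 9.75% → €1.98
Phone case €49.12: all other goods → 8% + 1.75% local = 9.75% → €4.79
Card game €12.31: children's toys → 7.25% + 0% local = 7.25% → €0.89
Umbrella €12.14: all other goods → 8% + 1.75% local = 9.75% → €1.18
Subtotal = €247.42; tax = €19.96; total due = €267.38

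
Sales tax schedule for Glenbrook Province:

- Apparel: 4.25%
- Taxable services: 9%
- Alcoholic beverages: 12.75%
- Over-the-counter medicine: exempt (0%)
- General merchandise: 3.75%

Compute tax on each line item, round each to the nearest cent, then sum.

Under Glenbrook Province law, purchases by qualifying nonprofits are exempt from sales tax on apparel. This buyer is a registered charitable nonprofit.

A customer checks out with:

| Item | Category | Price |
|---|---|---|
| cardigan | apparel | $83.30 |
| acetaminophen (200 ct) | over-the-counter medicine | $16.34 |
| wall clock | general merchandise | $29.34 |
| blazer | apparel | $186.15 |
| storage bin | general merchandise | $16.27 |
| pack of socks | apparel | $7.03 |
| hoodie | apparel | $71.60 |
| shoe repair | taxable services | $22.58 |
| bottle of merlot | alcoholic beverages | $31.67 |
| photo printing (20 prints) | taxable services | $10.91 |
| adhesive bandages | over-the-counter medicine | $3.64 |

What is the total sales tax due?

Cardigan $83.30: apparel, buyer-exempt → 0% → $0.00
Acetaminophen (200 ct) $16.34: over-the-counter medicine → 0% → $0.00
Wall clock $29.34: general merchandise → 3.75% → $1.10
Blazer $186.15: apparel, buyer-exempt → 0% → $0.00
Storage bin $16.27: general merchandise → 3.75% → $0.61
Pack of socks $7.03: apparel, buyer-exempt → 0% → $0.00
Hoodie $71.60: apparel, buyer-exempt → 0% → $0.00
Shoe repair $22.58: taxable services → 9% → $2.03
Bottle of merlot $31.67: alcoholic beverages → 12.75% → $4.04
Photo printing (20 prints) $10.91: taxable services → 9% → $0.98
Adhesive bandages $3.64: over-the-counter medicine → 0% → $0.00
Total tax = $1.10 + $0.61 + $2.03 + $4.04 + $0.98 = $8.76

$8.76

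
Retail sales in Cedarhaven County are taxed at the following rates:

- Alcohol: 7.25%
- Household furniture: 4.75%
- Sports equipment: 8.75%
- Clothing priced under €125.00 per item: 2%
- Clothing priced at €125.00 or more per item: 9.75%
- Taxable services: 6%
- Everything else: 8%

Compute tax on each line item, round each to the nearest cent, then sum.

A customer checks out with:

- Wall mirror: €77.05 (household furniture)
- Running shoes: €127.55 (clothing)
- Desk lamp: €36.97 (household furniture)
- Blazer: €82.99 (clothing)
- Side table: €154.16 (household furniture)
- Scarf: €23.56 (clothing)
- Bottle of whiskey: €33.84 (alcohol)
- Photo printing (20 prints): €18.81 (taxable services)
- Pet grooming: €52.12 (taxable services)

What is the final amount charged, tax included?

Wall mirror €77.05: household furniture → 4.75% → €3.66
Running shoes €127.55: clothing, €125.00 or more → 9.75% → €12.44
Desk lamp €36.97: household furniture → 4.75% → €1.76
Blazer €82.99: clothing, under €125.00 → 2% → €1.66
Side table €154.16: household furniture → 4.75% → €7.32
Scarf €23.56: clothing, under €125.00 → 2% → €0.47
Bottle of whiskey €33.84: alcohol → 7.25% → €2.45
Photo printing (20 prints) €18.81: taxable services → 6% → €1.13
Pet grooming €52.12: taxable services → 6% → €3.13
Subtotal = €607.05; tax = €34.02; total due = €641.07

€641.07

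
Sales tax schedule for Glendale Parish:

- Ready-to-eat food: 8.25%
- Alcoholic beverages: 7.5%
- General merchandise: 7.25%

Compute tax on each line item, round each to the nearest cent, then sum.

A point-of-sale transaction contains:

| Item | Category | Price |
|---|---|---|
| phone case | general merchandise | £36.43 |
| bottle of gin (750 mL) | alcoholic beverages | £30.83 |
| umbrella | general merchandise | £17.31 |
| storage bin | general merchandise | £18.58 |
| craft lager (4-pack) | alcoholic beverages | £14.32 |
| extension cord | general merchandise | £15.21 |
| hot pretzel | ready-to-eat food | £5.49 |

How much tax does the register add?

£10.17

Phone case £36.43: general merchandise → 7.25% → £2.64
Bottle of gin (750 mL) £30.83: alcoholic beverages → 7.5% → £2.31
Umbrella £17.31: general merchandise → 7.25% → £1.25
Storage bin £18.58: general merchandise → 7.25% → £1.35
Craft lager (4-pack) £14.32: alcoholic beverages → 7.5% → £1.07
Extension cord £15.21: general merchandise → 7.25% → £1.10
Hot pretzel £5.49: ready-to-eat food → 8.25% → £0.45
Total tax = £2.64 + £2.31 + £1.25 + £1.35 + £1.07 + £1.10 + £0.45 = £10.17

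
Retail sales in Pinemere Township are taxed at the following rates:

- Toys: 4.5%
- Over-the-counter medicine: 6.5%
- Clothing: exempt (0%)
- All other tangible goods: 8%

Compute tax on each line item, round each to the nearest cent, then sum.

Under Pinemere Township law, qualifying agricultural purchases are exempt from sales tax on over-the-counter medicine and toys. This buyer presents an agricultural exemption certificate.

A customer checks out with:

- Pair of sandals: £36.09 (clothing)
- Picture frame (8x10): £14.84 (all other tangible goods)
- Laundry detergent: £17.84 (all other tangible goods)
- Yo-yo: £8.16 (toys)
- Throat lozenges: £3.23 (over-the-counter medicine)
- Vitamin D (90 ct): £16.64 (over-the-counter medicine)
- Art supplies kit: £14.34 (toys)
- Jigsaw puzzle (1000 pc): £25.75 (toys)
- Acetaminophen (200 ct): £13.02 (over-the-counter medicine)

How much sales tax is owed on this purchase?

Pair of sandals £36.09: clothing → 0% → £0.00
Picture frame (8x10) £14.84: all other tangible goods → 8% → £1.19
Laundry detergent £17.84: all other tangible goods → 8% → £1.43
Yo-yo £8.16: toys, buyer-exempt → 0% → £0.00
Throat lozenges £3.23: over-the-counter medicine, buyer-exempt → 0% → £0.00
Vitamin D (90 ct) £16.64: over-the-counter medicine, buyer-exempt → 0% → £0.00
Art supplies kit £14.34: toys, buyer-exempt → 0% → £0.00
Jigsaw puzzle (1000 pc) £25.75: toys, buyer-exempt → 0% → £0.00
Acetaminophen (200 ct) £13.02: over-the-counter medicine, buyer-exempt → 0% → £0.00
Total tax = £1.19 + £1.43 = £2.62

£2.62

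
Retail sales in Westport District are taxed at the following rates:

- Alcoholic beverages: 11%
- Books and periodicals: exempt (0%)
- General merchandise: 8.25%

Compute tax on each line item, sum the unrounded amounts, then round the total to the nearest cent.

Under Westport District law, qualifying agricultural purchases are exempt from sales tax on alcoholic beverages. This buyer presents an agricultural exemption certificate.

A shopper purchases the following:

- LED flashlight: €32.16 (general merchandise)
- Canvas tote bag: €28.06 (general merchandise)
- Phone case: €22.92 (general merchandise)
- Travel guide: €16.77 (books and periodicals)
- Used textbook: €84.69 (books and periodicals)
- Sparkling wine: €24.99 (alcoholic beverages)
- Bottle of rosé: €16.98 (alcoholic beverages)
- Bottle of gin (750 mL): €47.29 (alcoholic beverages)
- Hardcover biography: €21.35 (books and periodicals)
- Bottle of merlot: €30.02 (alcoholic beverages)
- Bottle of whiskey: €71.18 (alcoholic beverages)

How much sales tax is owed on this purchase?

€6.86

LED flashlight €32.16: general merchandise → 8.25% → €2.6532
Canvas tote bag €28.06: general merchandise → 8.25% → €2.31495
Phone case €22.92: general merchandise → 8.25% → €1.8909
Travel guide €16.77: books and periodicals → 0% → €0.00
Used textbook €84.69: books and periodicals → 0% → €0.00
Sparkling wine €24.99: alcoholic beverages, buyer-exempt → 0% → €0.00
Bottle of rosé €16.98: alcoholic beverages, buyer-exempt → 0% → €0.00
Bottle of gin (750 mL) €47.29: alcoholic beverages, buyer-exempt → 0% → €0.00
Hardcover biography €21.35: books and periodicals → 0% → €0.00
Bottle of merlot €30.02: alcoholic beverages, buyer-exempt → 0% → €0.00
Bottle of whiskey €71.18: alcoholic beverages, buyer-exempt → 0% → €0.00
Unrounded tax sum = €6.85905 → €6.86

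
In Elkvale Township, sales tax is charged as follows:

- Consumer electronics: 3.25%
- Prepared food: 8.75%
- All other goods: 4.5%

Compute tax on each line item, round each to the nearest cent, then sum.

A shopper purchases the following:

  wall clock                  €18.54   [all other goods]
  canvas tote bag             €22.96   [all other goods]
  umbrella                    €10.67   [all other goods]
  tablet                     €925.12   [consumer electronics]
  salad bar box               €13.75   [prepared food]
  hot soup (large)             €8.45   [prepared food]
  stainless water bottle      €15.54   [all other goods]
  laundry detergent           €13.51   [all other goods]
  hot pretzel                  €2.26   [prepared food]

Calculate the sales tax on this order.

Wall clock €18.54: all other goods → 4.5% → €0.83
Canvas tote bag €22.96: all other goods → 4.5% → €1.03
Umbrella €10.67: all other goods → 4.5% → €0.48
Tablet €925.12: consumer electronics → 3.25% → €30.07
Salad bar box €13.75: prepared food → 8.75% → €1.20
Hot soup (large) €8.45: prepared food → 8.75% → €0.74
Stainless water bottle €15.54: all other goods → 4.5% → €0.70
Laundry detergent €13.51: all other goods → 4.5% → €0.61
Hot pretzel €2.26: prepared food → 8.75% → €0.20
Total tax = €0.83 + €1.03 + €0.48 + €30.07 + €1.20 + €0.74 + €0.70 + €0.61 + €0.20 = €35.86

€35.86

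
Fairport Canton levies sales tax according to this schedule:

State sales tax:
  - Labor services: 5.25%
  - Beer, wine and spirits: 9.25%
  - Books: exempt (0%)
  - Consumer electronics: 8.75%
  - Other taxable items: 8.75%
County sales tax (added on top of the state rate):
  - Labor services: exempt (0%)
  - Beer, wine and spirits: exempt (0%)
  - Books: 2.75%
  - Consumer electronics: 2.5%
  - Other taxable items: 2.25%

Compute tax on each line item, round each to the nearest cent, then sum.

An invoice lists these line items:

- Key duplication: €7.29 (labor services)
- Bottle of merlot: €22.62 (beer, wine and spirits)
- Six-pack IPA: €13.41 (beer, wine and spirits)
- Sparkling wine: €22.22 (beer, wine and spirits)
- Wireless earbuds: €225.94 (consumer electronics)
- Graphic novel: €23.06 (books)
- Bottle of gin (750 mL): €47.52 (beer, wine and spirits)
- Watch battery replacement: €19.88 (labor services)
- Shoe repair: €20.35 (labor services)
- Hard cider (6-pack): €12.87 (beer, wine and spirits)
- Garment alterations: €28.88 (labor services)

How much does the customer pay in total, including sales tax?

Key duplication €7.29: labor services → 5.25% + 0% county = 5.25% → €0.38
Bottle of merlot €22.62: beer, wine and spirits → 9.25% + 0% county = 9.25% → €2.09
Six-pack IPA €13.41: beer, wine and spirits → 9.25% + 0% county = 9.25% → €1.24
Sparkling wine €22.22: beer, wine and spirits → 9.25% + 0% county = 9.25% → €2.06
Wireless earbuds €225.94: consumer electronics → 8.75% + 2.5% county = 11.25% → €25.42
Graphic novel €23.06: books → 0% + 2.75% county = 2.75% → €0.63
Bottle of gin (750 mL) €47.52: beer, wine and spirits → 9.25% + 0% county = 9.25% → €4.40
Watch battery replacement €19.88: labor services → 5.25% + 0% county = 5.25% → €1.04
Shoe repair €20.35: labor services → 5.25% + 0% county = 5.25% → €1.07
Hard cider (6-pack) €12.87: beer, wine and spirits → 9.25% + 0% county = 9.25% → €1.19
Garment alterations €28.88: labor services → 5.25% + 0% county = 5.25% → €1.52
Subtotal = €444.04; tax = €41.04; total due = €485.08

€485.08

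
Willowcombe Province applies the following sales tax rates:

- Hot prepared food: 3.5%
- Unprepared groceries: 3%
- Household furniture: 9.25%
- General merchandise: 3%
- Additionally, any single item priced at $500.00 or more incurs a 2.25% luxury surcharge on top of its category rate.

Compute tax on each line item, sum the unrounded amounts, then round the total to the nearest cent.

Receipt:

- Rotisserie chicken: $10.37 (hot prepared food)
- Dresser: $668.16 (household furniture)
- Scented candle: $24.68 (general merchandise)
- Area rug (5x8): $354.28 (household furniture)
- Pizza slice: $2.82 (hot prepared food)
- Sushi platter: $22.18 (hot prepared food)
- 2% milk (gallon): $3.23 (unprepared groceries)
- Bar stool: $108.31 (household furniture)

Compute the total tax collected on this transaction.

$121.70

Rotisserie chicken $10.37: hot prepared food → 3.5% → $0.36295
Dresser $668.16: household furniture → 9.25% + 2.25% surcharge = 11.5% → $76.8384
Scented candle $24.68: general merchandise → 3% → $0.7404
Area rug (5x8) $354.28: household furniture → 9.25% → $32.7709
Pizza slice $2.82: hot prepared food → 3.5% → $0.0987
Sushi platter $22.18: hot prepared food → 3.5% → $0.7763
2% milk (gallon) $3.23: unprepared groceries → 3% → $0.0969
Bar stool $108.31: household furniture → 9.25% → $10.018675
Unrounded tax sum = $121.703225 → $121.70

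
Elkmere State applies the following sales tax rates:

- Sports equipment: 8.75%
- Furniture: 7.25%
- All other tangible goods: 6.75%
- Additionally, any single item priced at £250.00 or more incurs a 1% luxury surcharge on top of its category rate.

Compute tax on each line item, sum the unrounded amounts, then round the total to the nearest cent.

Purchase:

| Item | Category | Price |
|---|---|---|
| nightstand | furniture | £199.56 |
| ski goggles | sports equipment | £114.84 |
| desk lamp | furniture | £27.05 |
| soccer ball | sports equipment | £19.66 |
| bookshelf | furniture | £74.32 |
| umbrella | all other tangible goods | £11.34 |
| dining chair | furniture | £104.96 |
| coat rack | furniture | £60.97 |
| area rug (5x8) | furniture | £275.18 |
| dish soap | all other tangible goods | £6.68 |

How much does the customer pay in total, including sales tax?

£964.09

Nightstand £199.56: furniture → 7.25% → £14.4681
Ski goggles £114.84: sports equipment → 8.75% → £10.0485
Desk lamp £27.05: furniture → 7.25% → £1.961125
Soccer ball £19.66: sports equipment → 8.75% → £1.72025
Bookshelf £74.32: furniture → 7.25% → £5.3882
Umbrella £11.34: all other tangible goods → 6.75% → £0.76545
Dining chair £104.96: furniture → 7.25% → £7.6096
Coat rack £60.97: furniture → 7.25% → £4.420325
Area rug (5x8) £275.18: furniture → 7.25% + 1% surcharge = 8.25% → £22.70235
Dish soap £6.68: all other tangible goods → 6.75% → £0.4509
Subtotal = £894.56; unrounded tax = £69.5348 → £69.53; total due = £964.09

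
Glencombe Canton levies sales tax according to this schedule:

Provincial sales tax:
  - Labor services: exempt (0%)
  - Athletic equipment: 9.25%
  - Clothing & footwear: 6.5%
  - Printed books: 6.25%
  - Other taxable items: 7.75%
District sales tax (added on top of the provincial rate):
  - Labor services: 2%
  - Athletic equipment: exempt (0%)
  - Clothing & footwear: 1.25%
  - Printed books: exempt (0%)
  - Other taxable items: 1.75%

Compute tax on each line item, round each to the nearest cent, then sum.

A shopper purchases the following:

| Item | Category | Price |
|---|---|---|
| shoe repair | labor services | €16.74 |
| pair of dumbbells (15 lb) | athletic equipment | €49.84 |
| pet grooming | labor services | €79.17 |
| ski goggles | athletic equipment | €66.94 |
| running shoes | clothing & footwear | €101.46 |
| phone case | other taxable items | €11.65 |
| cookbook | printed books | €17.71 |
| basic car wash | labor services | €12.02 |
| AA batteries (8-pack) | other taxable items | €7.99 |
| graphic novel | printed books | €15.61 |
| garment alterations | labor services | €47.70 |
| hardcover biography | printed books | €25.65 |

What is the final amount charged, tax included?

Shoe repair €16.74: labor services → 0% + 2% district = 2% → €0.33
Pair of dumbbells (15 lb) €49.84: athletic equipment → 9.25% + 0% district = 9.25% → €4.61
Pet grooming €79.17: labor services → 0% + 2% district = 2% → €1.58
Ski goggles €66.94: athletic equipment → 9.25% + 0% district = 9.25% → €6.19
Running shoes €101.46: clothing & footwear → 6.5% + 1.25% district = 7.75% → €7.86
Phone case €11.65: other taxable items → 7.75% + 1.75% district = 9.5% → €1.11
Cookbook €17.71: printed books → 6.25% + 0% district = 6.25% → €1.11
Basic car wash €12.02: labor services → 0% + 2% district = 2% → €0.24
AA batteries (8-pack) €7.99: other taxable items → 7.75% + 1.75% district = 9.5% → €0.76
Graphic novel €15.61: printed books → 6.25% + 0% district = 6.25% → €0.98
Garment alterations €47.70: labor services → 0% + 2% district = 2% → €0.95
Hardcover biography €25.65: printed books → 6.25% + 0% district = 6.25% → €1.60
Subtotal = €452.48; tax = €27.32; total due = €479.80

€479.80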